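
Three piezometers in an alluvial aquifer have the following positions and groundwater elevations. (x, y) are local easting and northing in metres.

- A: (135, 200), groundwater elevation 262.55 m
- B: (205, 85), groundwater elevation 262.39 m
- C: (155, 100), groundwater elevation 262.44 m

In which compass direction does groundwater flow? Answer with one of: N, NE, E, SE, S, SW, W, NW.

Three-point gradient (reference A): Δ to B = (70, -115, -0.16), Δ to C = (20, -100, -0.11).
∂h/∂x = -0.0007128, ∂h/∂y = +0.0009574 (det = -4700).
Flow = −∇h = (+0.0007128 east, -0.0009574 north), which points southeast.

SE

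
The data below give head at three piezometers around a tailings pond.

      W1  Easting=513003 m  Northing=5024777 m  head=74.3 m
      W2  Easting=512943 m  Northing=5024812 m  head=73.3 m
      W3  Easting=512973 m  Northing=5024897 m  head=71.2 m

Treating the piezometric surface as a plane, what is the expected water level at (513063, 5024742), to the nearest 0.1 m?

Three-point gradient (reference W1): Δ to W2 = (-60, 35, -1.0), Δ to W3 = (-30, 120, -3.1).
∂h/∂x = +0.001870, ∂h/∂y = -0.02537 (det = -6150).
h(513063, 5024742) = 74.3 + (+0.001870)·(60) + (-0.02537)·(-35) = 74.3 +0.112 +0.888 = 75.300 m.

75.3 m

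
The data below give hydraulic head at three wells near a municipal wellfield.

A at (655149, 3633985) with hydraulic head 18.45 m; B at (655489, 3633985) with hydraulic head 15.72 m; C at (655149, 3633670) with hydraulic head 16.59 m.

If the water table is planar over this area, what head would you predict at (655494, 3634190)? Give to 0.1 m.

∂h/∂x = (15.72 − 18.45) / (655489 − 655149) = -0.008029
∂h/∂y = (16.59 − 18.45) / (3633670 − 3633985) = +0.005905
h(655494, 3634190) = 18.45 + (-0.008029)·(345) + (+0.005905)·(205) = 18.45 -2.770 +1.210 = 16.890 m.

16.9 m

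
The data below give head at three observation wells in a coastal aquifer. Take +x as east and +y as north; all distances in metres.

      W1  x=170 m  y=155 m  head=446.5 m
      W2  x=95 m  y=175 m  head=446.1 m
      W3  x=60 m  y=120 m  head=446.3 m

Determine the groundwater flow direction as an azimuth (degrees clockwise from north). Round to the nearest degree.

328°

Differences from W1: to W2 (Δx, Δy, Δh) = (-75, 20, -0.4); to W3 = (-110, -35, -0.2).
Solve a·Δx + b·Δy = Δh: det = (-75)·(-35) − (-110)·20 = 4825.
∂h/∂x = [(-0.4)·(-35) − (-0.2)·20] / 4825 = +0.003731
∂h/∂y = [(-75)·(-0.2) − (-110)·(-0.4)] / 4825 = -0.006010
Flow direction (−∇h) has components (-0.003731 E, +0.006010 N).
Azimuth = atan2(E, N) = atan2(-0.003731, +0.006010) = 328.2° ≈ 328°.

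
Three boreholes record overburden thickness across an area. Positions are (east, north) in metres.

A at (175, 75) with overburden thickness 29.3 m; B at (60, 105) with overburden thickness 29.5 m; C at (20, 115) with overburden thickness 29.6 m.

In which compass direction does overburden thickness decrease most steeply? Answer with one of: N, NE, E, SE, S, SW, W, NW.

Taking A as reference: B−A = (-115, 30, +0.2); C−A = (-155, 40, +0.3).
Solve a·Δx + b·Δy = Δd: det = (-115)·40 − (-155)·30 = 50.
∂d/∂x = [(+0.2)·40 − (+0.3)·30] / 50 = -0.02000
∂d/∂y = [(-115)·(+0.3) − (-155)·(+0.2)] / 50 = -0.07000
Steepest decrease is along −∇f = (+0.02000 E, +0.07000 N) → north.

N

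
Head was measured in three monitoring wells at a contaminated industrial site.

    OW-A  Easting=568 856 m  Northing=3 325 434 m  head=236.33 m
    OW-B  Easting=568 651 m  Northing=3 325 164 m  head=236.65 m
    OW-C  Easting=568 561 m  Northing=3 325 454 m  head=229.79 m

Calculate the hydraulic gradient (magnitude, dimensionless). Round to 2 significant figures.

Taking OW-A as reference: OW-B−OW-A = (-205, -270, +0.32); OW-C−OW-A = (-295, 20, -6.54).
Solve a·Δx + b·Δy = Δh: det = (-205)·20 − (-295)·(-270) = -83750.
∂h/∂x = [(+0.32)·20 − (-6.54)·(-270)] / -83750 = +0.02101
∂h/∂y = [(-205)·(-6.54) − (-295)·(+0.32)] / -83750 = -0.01714
|∇h| = √(0.02101² + -0.01714²) = 0.02711

0.027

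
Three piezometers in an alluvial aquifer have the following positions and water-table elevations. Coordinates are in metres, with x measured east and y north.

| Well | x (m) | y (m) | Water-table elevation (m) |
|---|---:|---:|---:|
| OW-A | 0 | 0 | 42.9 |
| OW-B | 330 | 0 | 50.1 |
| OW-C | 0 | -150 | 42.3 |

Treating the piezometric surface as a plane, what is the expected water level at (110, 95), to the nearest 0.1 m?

45.7 m

∂h/∂x = (50.1 − 42.9) / (330 − 0) = +0.02182
∂h/∂y = (42.3 − 42.9) / (-150 − 0) = +0.004000
h(110, 95) = 42.9 + (+0.02182)·(110) + (+0.004000)·(95) = 42.9 +2.400 +0.380 = 45.680 m.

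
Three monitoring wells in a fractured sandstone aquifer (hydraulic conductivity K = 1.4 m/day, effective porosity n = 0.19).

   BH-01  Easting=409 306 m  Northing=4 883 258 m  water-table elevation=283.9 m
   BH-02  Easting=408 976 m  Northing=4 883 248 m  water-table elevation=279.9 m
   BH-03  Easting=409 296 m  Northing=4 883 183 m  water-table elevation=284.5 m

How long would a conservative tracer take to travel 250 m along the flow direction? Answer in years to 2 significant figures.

5.9 years

Taking BH-01 as reference: BH-02−BH-01 = (-330, -10, -4.0); BH-03−BH-01 = (-10, -75, +0.6).
Determinant of the coordinate differences = (-330)·(-75) − (-10)·(-10) = 24650.
∂h/∂x = [(-4.0)·(-75) − (+0.6)·(-10)] / 24650 = +0.01241
∂h/∂y = [(-330)·(+0.6) − (-10)·(-4.0)] / 24650 = -0.009655
|∇h| = √(0.01241² + -0.009655²) = 0.01572
Seepage velocity v = K·i/n = 1.4 × 0.01572 / 0.19 = 0.1158 m/day.
t = 250 / 0.1158 = 2159 days = 5.91 years.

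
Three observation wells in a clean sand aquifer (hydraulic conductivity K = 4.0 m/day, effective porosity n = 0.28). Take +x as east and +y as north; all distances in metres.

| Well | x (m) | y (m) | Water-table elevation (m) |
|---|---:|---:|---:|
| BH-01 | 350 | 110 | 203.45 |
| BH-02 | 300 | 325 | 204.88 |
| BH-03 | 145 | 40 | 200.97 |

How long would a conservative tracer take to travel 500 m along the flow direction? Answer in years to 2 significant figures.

Differences from BH-01: to BH-02 (Δx, Δy, Δh) = (-50, 215, +1.43); to BH-03 = (-205, -70, -2.48).
Determinant of the coordinate differences = (-50)·(-70) − (-205)·215 = 47575.
∂h/∂x = [(+1.43)·(-70) − (-2.48)·215] / 47575 = +0.009104
∂h/∂y = [(-50)·(-2.48) − (-205)·(+1.43)] / 47575 = +0.008768
|∇h| = √(0.009104² + 0.008768²) = 0.01264
Seepage velocity v = K·i/n = 4.0 × 0.01264 / 0.28 = 0.1806 m/day.
t = 500 / 0.1806 = 2769 days = 7.58 years.

7.6 years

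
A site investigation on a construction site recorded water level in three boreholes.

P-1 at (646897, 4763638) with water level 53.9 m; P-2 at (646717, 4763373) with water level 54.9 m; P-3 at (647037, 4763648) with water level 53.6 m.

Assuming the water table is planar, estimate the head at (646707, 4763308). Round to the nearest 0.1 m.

55.1 m

Taking P-1 as reference: P-2−P-1 = (-180, -265, +1.0); P-3−P-1 = (140, 10, -0.3).
Determinant of the coordinate differences = (-180)·10 − 140·(-265) = 35300.
∂h/∂x = [(+1.0)·10 − (-0.3)·(-265)] / 35300 = -0.001969
∂h/∂y = [(-180)·(-0.3) − 140·(+1.0)] / 35300 = -0.002436
h(646707, 4763308) = 53.9 + (-0.001969)·(-190) + (-0.002436)·(-330) = 53.9 +0.374 +0.804 = 55.078 m.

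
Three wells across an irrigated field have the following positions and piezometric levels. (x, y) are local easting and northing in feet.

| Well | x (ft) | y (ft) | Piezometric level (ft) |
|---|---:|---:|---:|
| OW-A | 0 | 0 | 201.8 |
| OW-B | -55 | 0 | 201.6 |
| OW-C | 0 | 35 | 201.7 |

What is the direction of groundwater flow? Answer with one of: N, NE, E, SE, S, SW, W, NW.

NW

∂h/∂x = (201.6 − 201.8) / (-55 − 0) = +0.003636
∂h/∂y = (201.7 − 201.8) / (35 − 0) = -0.002857
Flow = −∇h = (-0.003636 east, +0.002857 north), which points northwest.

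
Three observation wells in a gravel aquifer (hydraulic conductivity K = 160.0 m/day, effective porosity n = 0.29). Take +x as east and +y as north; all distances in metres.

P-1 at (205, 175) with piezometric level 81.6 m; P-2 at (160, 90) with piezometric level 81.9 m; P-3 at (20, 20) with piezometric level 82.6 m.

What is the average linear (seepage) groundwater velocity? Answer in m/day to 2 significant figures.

2.5 m/day

Differences from P-1: to P-2 (Δx, Δy, Δh) = (-45, -85, +0.3); to P-3 = (-185, -155, +1.0).
Solve a·Δx + b·Δy = Δh: det = (-45)·(-155) − (-185)·(-85) = -8750.
∂h/∂x = [(+0.3)·(-155) − (+1.0)·(-85)] / -8750 = -0.004400
∂h/∂y = [(-45)·(+1.0) − (-185)·(+0.3)] / -8750 = -0.001200
|∇h| = √(-0.004400² + -0.001200²) = 0.004561
Seepage velocity v = K·i/n = 160.0 × 0.004561 / 0.29 = 2.516 m/day.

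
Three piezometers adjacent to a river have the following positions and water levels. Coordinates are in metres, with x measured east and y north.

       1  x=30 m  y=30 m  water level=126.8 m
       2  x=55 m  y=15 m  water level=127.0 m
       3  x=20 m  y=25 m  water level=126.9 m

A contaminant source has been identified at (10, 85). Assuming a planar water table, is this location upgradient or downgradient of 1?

Taking 1 as reference: 2−1 = (25, -15, +0.2); 3−1 = (-10, -5, +0.1).
Determinant of the coordinate differences = 25·(-5) − (-10)·(-15) = -275.
∂h/∂x = [(+0.2)·(-5) − (+0.1)·(-15)] / -275 = -0.001818
∂h/∂y = [25·(+0.1) − (-10)·(+0.2)] / -275 = -0.01636
Head at (10, 85) = 126.8 + (-0.001818)·(-20) + (-0.01636)·(55) = 125.94 m.
That is lower than the 126.8 m at 1, so the point is downgradient.

downgradient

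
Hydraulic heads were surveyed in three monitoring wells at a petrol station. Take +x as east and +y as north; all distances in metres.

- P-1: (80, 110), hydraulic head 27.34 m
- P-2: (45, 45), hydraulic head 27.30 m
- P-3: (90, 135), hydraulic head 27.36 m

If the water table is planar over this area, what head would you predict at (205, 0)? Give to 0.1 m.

With h = a·x + b·y + c and P-1 as origin, the differences give:
  (-35)·a + (-65)·b = -0.04
  10·a + 25·b = +0.02
Eliminate b (×25 and ×(-65), subtract): -225·a = 0.300 → a = ∂h/∂x = -0.001333
Back-substitute: b = ∂h/∂y = +0.001333.
h(205, 0) = 27.34 + (-0.001333)·(125) + (+0.001333)·(-110) = 27.34 -0.167 -0.147 = 27.027 m.

27.0 m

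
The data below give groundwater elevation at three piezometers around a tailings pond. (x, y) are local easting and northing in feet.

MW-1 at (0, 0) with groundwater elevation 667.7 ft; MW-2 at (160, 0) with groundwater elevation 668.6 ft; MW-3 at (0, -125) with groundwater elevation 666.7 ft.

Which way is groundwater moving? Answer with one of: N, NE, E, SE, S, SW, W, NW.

∂h/∂x = (668.6 − 667.7) / (160 − 0) = +0.005625
∂h/∂y = (666.7 − 667.7) / (-125 − 0) = +0.008000
Flow = −∇h = (-0.005625 east, -0.008000 north), which points southwest.

SW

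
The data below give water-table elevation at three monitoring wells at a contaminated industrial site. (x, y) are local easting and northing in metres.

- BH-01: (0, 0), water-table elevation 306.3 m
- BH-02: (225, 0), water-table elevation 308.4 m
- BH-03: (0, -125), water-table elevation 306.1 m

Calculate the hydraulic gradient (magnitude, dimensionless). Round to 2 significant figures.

0.0095

∂h/∂x = (308.4 − 306.3) / (225 − 0) = +0.009333
∂h/∂y = (306.1 − 306.3) / (-125 − 0) = +0.001600
|∇h| = √(0.009333² + 0.001600²) = 0.009469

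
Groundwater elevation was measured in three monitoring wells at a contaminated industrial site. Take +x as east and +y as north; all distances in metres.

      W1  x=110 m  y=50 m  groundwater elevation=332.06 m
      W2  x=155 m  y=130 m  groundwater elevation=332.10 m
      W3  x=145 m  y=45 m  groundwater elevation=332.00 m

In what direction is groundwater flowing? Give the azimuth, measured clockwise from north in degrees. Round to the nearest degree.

Differences from W1: to W2 (Δx, Δy, Δh) = (45, 80, +0.04); to W3 = (35, -5, -0.06).
Solve a·Δx + b·Δy = Δh: det = 45·(-5) − 35·80 = -3025.
∂h/∂x = [(+0.04)·(-5) − (-0.06)·80] / -3025 = -0.001521
∂h/∂y = [45·(-0.06) − 35·(+0.04)] / -3025 = +0.001355
Flow direction (−∇h) has components (+0.001521 E, -0.001355 N).
Azimuth = atan2(E, N) = atan2(+0.001521, -0.001355) = 131.7° ≈ 132°.

132°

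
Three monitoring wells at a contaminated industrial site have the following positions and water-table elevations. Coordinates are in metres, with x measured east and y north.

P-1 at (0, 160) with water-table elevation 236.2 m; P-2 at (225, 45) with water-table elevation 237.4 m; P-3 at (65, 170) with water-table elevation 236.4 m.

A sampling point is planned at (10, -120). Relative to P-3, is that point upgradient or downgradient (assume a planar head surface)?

upgradient

With h = a·x + b·y + c and P-1 as origin, the differences give:
  225·a + (-115)·b = +1.2
  65·a + 10·b = +0.2
Eliminate b (×10 and ×(-115), subtract): 9725·a = 35.00 → a = ∂h/∂x = +0.003599
Back-substitute: b = ∂h/∂y = -0.003393.
Head at (10, -120) = 236.2 + (+0.003599)·(10) + (-0.003393)·(-280) = 237.19 m.
That is higher than the 236.4 m at P-3, so the point is upgradient.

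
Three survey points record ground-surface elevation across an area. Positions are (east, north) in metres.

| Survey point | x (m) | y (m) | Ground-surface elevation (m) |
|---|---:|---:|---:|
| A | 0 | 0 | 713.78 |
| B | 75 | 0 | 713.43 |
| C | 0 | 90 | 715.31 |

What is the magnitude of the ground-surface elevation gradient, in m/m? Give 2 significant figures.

0.018 m/m

∂z/∂x = (713.43 − 713.78) / (75 − 0) = -0.004667
∂z/∂y = (715.31 − 713.78) / (90 − 0) = +0.01700
|∇f| = √(-0.004667² + 0.01700²) = 0.01763 m/m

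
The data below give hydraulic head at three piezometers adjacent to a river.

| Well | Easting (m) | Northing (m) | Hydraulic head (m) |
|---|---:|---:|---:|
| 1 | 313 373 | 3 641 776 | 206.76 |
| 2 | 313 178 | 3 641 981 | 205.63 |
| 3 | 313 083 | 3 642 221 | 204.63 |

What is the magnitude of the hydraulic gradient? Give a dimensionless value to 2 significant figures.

Differences from 1: to 2 (Δx, Δy, Δh) = (-195, 205, -1.13); to 3 = (-290, 445, -2.13).
Determinant of the coordinate differences = (-195)·445 − (-290)·205 = -27325.
∂h/∂x = [(-1.13)·445 − (-2.13)·205] / -27325 = +0.002423
∂h/∂y = [(-195)·(-2.13) − (-290)·(-1.13)] / -27325 = -0.003208
|∇h| = √(0.002423² + -0.003208²) = 0.00402

0.0040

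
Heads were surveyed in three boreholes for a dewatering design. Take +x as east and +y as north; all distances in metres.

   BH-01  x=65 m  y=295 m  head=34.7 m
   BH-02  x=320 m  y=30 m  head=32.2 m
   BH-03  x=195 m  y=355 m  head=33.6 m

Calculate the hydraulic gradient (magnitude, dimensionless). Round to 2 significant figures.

0.0089

With h = a·x + b·y + c and BH-01 as origin, the differences give:
  255·a + (-265)·b = -2.5
  130·a + 60·b = -1.1
Eliminate b (×60 and ×(-265), subtract): 49750·a = -441.50 → a = ∂h/∂x = -0.008874
Back-substitute: b = ∂h/∂y = +0.0008945.
|∇h| = √(-0.008874² + 0.0008945²) = 0.008919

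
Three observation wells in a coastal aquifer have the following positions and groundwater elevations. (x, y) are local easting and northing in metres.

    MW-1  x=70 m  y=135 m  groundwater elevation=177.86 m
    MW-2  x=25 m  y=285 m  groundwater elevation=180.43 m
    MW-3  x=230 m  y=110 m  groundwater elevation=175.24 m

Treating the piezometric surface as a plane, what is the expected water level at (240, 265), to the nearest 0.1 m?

With h = a·x + b·y + c and MW-1 as origin, the differences give:
  (-45)·a + 150·b = +2.57
  160·a + (-25)·b = -2.62
Eliminate b (×(-25) and ×150, subtract): -22875·a = 328.750 → a = ∂h/∂x = -0.01437
Back-substitute: b = ∂h/∂y = +0.01282.
h(240, 265) = 177.86 + (-0.01437)·(170) + (+0.01282)·(130) = 177.86 -2.443 +1.667 = 177.084 m.

177.1 m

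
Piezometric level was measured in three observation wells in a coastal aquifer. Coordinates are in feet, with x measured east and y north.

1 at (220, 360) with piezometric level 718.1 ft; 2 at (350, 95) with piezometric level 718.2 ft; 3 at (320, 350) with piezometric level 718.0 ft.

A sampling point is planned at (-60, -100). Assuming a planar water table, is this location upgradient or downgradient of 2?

Taking 1 as reference: 2−1 = (130, -265, +0.1); 3−1 = (100, -10, -0.1).
Determinant of the coordinate differences = 130·(-10) − 100·(-265) = 25200.
∂h/∂x = [(+0.1)·(-10) − (-0.1)·(-265)] / 25200 = -0.001091
∂h/∂y = [130·(-0.1) − 100·(+0.1)] / 25200 = -0.0009127
Head at (-60, -100) = 718.1 + (-0.001091)·(-280) + (-0.0009127)·(-460) = 718.83 ft.
That is higher than the 718.2 ft at 2, so the point is upgradient.

upgradient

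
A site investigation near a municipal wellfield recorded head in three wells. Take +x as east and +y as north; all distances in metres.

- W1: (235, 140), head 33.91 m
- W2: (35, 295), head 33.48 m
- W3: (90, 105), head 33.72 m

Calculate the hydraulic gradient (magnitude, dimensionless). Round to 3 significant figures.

0.00172

Taking W1 as reference: W2−W1 = (-200, 155, -0.43); W3−W1 = (-145, -35, -0.19).
Determinant of the coordinate differences = (-200)·(-35) − (-145)·155 = 29475.
∂h/∂x = [(-0.43)·(-35) − (-0.19)·155] / 29475 = +0.001510
∂h/∂y = [(-200)·(-0.19) − (-145)·(-0.43)] / 29475 = -0.0008261
|∇h| = √(0.001510² + -0.0008261²) = 0.001721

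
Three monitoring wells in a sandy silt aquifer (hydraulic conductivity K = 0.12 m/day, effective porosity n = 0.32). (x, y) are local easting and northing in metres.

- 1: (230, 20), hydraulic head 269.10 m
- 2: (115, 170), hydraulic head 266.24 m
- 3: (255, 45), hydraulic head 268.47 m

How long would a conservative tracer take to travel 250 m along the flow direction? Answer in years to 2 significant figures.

Differences from 1: to 2 (Δx, Δy, Δh) = (-115, 150, -2.86); to 3 = (25, 25, -0.63).
Determinant of the coordinate differences = (-115)·25 − 25·150 = -6625.
∂h/∂x = [(-2.86)·25 − (-0.63)·150] / -6625 = -0.003472
∂h/∂y = [(-115)·(-0.63) − 25·(-2.86)] / -6625 = -0.02173
|∇h| = √(-0.003472² + -0.02173²) = 0.02201
Seepage velocity v = K·i/n = 0.12 × 0.02201 / 0.32 = 0.008254 m/day.
t = 250 / 0.008254 = 3.029e+04 days = 82.9 years.

83 years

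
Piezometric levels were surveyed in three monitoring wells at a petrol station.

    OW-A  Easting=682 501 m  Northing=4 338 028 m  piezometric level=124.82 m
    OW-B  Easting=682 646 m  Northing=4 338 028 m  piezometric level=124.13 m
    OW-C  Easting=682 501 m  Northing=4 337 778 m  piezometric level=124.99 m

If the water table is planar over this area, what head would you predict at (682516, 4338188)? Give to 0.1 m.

124.6 m

∂h/∂x = (124.13 − 124.82) / (682646 − 682501) = -0.004759
∂h/∂y = (124.99 − 124.82) / (4337778 − 4338028) = -0.0006800
h(682516, 4338188) = 124.82 + (-0.004759)·(15) + (-0.0006800)·(160) = 124.82 -0.071 -0.109 = 124.640 m.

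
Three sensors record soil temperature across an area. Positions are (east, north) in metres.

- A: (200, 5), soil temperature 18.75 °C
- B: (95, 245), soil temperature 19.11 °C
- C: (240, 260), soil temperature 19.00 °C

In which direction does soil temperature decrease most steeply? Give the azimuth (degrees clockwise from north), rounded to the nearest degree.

142°

Differences from A: to B (Δx, Δy, Δh) = (-105, 240, +0.36); to C = (40, 255, +0.25).
Determinant of the coordinate differences = (-105)·255 − 40·240 = -36375.
∂T/∂x = [(+0.36)·255 − (+0.25)·240] / -36375 = -0.0008742
∂T/∂y = [(-105)·(+0.25) − 40·(+0.36)] / -36375 = +0.001118
Steepest decrease is along −∇f: components (+0.0008742 E, -0.001118 N).
Azimuth = atan2(+0.0008742, -0.001118) = 142.0° ≈ 142°.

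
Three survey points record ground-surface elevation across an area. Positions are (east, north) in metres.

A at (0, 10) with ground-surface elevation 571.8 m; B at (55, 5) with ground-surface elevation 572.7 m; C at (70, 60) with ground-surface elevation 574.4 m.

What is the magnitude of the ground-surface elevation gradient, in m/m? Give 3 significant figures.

0.0319 m/m

With z = a·x + b·y + c and A as origin, the differences give:
  55·a + (-5)·b = +0.9
  70·a + 50·b = +2.6
Eliminate b (×50 and ×(-5), subtract): 3100·a = 58.00 → a = ∂z/∂x = +0.01871
Back-substitute: b = ∂z/∂y = +0.02581.
|∇f| = √(0.01871² + 0.02581²) = 0.03188 m/m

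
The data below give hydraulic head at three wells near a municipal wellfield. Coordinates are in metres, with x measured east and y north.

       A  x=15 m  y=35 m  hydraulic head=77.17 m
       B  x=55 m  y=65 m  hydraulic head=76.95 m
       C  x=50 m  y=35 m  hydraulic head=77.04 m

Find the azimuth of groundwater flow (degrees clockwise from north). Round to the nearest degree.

057°

Taking A as reference: B−A = (40, 30, -0.22); C−A = (35, 0, -0.13).
Solve a·Δx + b·Δy = Δh: det = 40·0 − 35·30 = -1050.
∂h/∂x = [(-0.22)·0 − (-0.13)·30] / -1050 = -0.003714
∂h/∂y = [40·(-0.13) − 35·(-0.22)] / -1050 = -0.002381
Flow direction (−∇h) has components (+0.003714 E, +0.002381 N).
Azimuth = atan2(E, N) = atan2(+0.003714, +0.002381) = 57.3° ≈ 057°.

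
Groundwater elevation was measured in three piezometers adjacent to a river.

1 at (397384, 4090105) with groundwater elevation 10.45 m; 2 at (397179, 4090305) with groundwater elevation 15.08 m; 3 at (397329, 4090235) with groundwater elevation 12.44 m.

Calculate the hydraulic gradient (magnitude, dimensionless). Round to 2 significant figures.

0.016

Three-point gradient (reference 1): Δ to 2 = (-205, 200, +4.63), Δ to 3 = (-55, 130, +1.99).
∂h/∂x = -0.01303, ∂h/∂y = +0.009796 (det = -15650).
|∇h| = √(-0.01303² + 0.009796²) = 0.0163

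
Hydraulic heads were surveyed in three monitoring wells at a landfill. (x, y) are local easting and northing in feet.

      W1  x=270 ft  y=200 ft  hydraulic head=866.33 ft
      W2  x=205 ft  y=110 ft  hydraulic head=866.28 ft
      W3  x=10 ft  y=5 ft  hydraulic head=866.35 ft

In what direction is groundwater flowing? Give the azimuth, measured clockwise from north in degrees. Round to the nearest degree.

141°

Differences from W1: to W2 (Δx, Δy, Δh) = (-65, -90, -0.05); to W3 = (-260, -195, +0.02).
Solve a·Δx + b·Δy = Δh: det = (-65)·(-195) − (-260)·(-90) = -10725.
∂h/∂x = [(-0.05)·(-195) − (+0.02)·(-90)] / -10725 = -0.001077
∂h/∂y = [(-65)·(+0.02) − (-260)·(-0.05)] / -10725 = +0.001333
Flow direction (−∇h) has components (+0.001077 E, -0.001333 N).
Azimuth = atan2(E, N) = atan2(+0.001077, -0.001333) = 141.1° ≈ 141°.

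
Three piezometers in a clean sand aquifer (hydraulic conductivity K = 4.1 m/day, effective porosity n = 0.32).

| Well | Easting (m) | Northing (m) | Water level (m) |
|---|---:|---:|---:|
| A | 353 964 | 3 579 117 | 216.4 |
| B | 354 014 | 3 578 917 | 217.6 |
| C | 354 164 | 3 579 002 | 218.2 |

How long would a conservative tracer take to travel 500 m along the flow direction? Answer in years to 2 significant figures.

Differences from A: to B (Δx, Δy, Δh) = (50, -200, +1.2); to C = (200, -115, +1.8).
Solve a·Δx + b·Δy = Δh: det = 50·(-115) − 200·(-200) = 34250.
∂h/∂x = [(+1.2)·(-115) − (+1.8)·(-200)] / 34250 = +0.006482
∂h/∂y = [50·(+1.8) − 200·(+1.2)] / 34250 = -0.004380
|∇h| = √(0.006482² + -0.004380²) = 0.007823
Seepage velocity v = K·i/n = 4.1 × 0.007823 / 0.32 = 0.1002 m/day.
t = 500 / 0.1002 = 4990 days = 13.7 years.

14 years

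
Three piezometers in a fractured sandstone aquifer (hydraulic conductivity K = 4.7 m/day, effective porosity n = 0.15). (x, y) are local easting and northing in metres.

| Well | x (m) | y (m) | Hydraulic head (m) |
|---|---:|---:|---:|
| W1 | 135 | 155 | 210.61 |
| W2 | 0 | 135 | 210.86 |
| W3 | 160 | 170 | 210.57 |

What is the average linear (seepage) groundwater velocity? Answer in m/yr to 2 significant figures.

23 m/yr

Taking W1 as reference: W2−W1 = (-135, -20, +0.25); W3−W1 = (25, 15, -0.04).
Determinant of the coordinate differences = (-135)·15 − 25·(-20) = -1525.
∂h/∂x = [(+0.25)·15 − (-0.04)·(-20)] / -1525 = -0.001934
∂h/∂y = [(-135)·(-0.04) − 25·(+0.25)] / -1525 = +0.0005574
|∇h| = √(-0.001934² + 0.0005574²) = 0.002013
Seepage velocity v = K·i/n = 4.7 × 0.002013 / 0.15 = 0.06307 m/day = 23.04 m/yr.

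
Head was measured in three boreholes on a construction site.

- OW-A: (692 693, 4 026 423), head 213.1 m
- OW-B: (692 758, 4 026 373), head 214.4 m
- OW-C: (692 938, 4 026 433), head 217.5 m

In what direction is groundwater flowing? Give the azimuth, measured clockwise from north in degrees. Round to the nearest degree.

With h = a·x + b·y + c and OW-A as origin, the differences give:
  65·a + (-50)·b = +1.3
  245·a + 10·b = +4.4
Eliminate b (×10 and ×(-50), subtract): 12900·a = 233.00 → a = ∂h/∂x = +0.01806
Back-substitute: b = ∂h/∂y = -0.002519.
Flow direction (−∇h) has components (-0.01806 E, +0.002519 N).
Azimuth = atan2(E, N) = atan2(-0.01806, +0.002519) = 277.9° ≈ 278°.

278°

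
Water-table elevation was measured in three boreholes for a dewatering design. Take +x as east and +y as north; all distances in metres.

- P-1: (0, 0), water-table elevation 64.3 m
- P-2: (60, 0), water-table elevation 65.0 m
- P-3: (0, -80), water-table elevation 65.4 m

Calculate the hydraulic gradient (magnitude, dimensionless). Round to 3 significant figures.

0.0180

∂h/∂x = (65.0 − 64.3) / (60 − 0) = +0.01167
∂h/∂y = (65.4 − 64.3) / (-80 − 0) = -0.01375
|∇h| = √(0.01167² + -0.01375²) = 0.01803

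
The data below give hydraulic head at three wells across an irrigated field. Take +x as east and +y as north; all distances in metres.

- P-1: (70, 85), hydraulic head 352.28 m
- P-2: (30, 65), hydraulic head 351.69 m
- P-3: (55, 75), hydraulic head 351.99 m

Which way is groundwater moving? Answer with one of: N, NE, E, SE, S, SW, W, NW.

Differences from P-1: to P-2 (Δx, Δy, Δh) = (-40, -20, -0.59); to P-3 = (-15, -10, -0.29).
Determinant of the coordinate differences = (-40)·(-10) − (-15)·(-20) = 100.
∂h/∂x = [(-0.59)·(-10) − (-0.29)·(-20)] / 100 = +0.001000
∂h/∂y = [(-40)·(-0.29) − (-15)·(-0.59)] / 100 = +0.02750
Flow = −∇h = (-0.001000 east, -0.02750 north), which points south.

S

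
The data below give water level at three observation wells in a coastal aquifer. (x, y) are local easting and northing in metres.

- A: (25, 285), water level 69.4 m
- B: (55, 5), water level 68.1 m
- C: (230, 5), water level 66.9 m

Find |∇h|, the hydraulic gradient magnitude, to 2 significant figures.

0.0079

With h = a·x + b·y + c and A as origin, the differences give:
  30·a + (-280)·b = -1.3
  205·a + (-280)·b = -2.5
Eliminate b (×(-280) and ×(-280), subtract): 49000·a = -336.00 → a = ∂h/∂x = -0.006857
Back-substitute: b = ∂h/∂y = +0.003908.
|∇h| = √(-0.006857² + 0.003908²) = 0.007892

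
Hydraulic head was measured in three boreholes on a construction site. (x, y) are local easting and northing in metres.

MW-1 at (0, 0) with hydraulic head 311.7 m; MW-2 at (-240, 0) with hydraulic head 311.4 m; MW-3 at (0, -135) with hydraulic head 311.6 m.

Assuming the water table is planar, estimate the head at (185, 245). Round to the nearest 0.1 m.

∂h/∂x = (311.4 − 311.7) / (-240 − 0) = +0.001250
∂h/∂y = (311.6 − 311.7) / (-135 − 0) = +0.0007407
h(185, 245) = 311.7 + (+0.001250)·(185) + (+0.0007407)·(245) = 311.7 +0.231 +0.181 = 312.113 m.

312.1 m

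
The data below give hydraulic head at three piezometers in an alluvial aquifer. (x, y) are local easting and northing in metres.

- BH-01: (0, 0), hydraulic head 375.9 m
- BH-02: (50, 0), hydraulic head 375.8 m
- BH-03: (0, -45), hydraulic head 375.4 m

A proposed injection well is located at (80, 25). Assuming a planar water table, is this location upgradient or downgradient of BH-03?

upgradient

∂h/∂x = (375.8 − 375.9) / (50 − 0) = -0.002000
∂h/∂y = (375.4 − 375.9) / (-45 − 0) = +0.01111
Head at (80, 25) = 375.9 + (-0.002000)·(80) + (+0.01111)·(25) = 376.02 m.
That is higher than the 375.4 m at BH-03, so the point is upgradient.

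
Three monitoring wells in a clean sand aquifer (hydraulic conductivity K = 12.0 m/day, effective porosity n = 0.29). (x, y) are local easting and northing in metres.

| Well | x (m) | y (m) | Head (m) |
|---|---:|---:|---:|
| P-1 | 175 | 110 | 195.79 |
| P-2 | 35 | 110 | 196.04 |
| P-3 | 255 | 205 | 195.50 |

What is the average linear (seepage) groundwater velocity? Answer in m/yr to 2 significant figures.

36 m/yr

With h = a·x + b·y + c and P-1 as origin, the differences give:
  (-140)·a + 0·b = +0.25
  80·a + 95·b = -0.29
Eliminate b (×95 and ×0, subtract): -13300·a = 23.750 → a = ∂h/∂x = -0.001786
Back-substitute: b = ∂h/∂y = -0.001549.
|∇h| = √(-0.001786² + -0.001549²) = 0.002364
Seepage velocity v = K·i/n = 12.0 × 0.002364 / 0.29 = 0.09782 m/day = 35.73 m/yr.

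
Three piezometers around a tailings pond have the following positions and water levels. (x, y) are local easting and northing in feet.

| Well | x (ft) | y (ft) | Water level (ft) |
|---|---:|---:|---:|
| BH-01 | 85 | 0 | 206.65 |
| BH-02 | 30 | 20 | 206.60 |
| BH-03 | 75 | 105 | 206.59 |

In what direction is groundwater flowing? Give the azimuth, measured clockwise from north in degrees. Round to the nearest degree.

305°

Differences from BH-01: to BH-02 (Δx, Δy, Δh) = (-55, 20, -0.05); to BH-03 = (-10, 105, -0.06).
Determinant of the coordinate differences = (-55)·105 − (-10)·20 = -5575.
∂h/∂x = [(-0.05)·105 − (-0.06)·20] / -5575 = +0.0007265
∂h/∂y = [(-55)·(-0.06) − (-10)·(-0.05)] / -5575 = -0.0005022
Flow direction (−∇h) has components (-0.0007265 E, +0.0005022 N).
Azimuth = atan2(E, N) = atan2(-0.0007265, +0.0005022) = 304.7° ≈ 305°.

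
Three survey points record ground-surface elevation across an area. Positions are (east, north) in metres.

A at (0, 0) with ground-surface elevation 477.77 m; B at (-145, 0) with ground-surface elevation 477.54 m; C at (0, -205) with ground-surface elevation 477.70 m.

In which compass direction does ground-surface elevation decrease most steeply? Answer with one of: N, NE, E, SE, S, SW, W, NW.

∂z/∂x = (477.54 − 477.77) / (-145 − 0) = +0.001586
∂z/∂y = (477.70 − 477.77) / (-205 − 0) = +0.0003415
Steepest decrease is along −∇f = (-0.001586 E, -0.0003415 N) → west.

W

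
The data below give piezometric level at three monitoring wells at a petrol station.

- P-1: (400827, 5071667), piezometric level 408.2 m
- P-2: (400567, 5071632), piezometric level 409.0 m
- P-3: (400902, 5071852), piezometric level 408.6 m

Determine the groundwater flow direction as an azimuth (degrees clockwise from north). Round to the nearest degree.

Taking P-1 as reference: P-2−P-1 = (-260, -35, +0.8); P-3−P-1 = (75, 185, +0.4).
Determinant of the coordinate differences = (-260)·185 − 75·(-35) = -45475.
∂h/∂x = [(+0.8)·185 − (+0.4)·(-35)] / -45475 = -0.003562
∂h/∂y = [(-260)·(+0.4) − 75·(+0.8)] / -45475 = +0.003606
Flow direction (−∇h) has components (+0.003562 E, -0.003606 N).
Azimuth = atan2(E, N) = atan2(+0.003562, -0.003606) = 135.4° ≈ 135°.

135°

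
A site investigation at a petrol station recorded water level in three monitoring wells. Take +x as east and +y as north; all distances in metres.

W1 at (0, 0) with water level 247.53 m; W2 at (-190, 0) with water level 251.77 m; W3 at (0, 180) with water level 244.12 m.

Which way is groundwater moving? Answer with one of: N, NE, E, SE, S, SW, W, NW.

NE

∂h/∂x = (251.77 − 247.53) / (-190 − 0) = -0.02232
∂h/∂y = (244.12 − 247.53) / (180 − 0) = -0.01894
Flow = −∇h = (+0.02232 east, +0.01894 north), which points northeast.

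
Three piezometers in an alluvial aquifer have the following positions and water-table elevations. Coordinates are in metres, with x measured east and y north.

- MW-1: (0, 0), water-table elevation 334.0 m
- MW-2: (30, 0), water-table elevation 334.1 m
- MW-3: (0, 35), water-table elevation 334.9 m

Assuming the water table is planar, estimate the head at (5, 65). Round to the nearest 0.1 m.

335.7 m

∂h/∂x = (334.1 − 334.0) / (30 − 0) = +0.003333
∂h/∂y = (334.9 − 334.0) / (35 − 0) = +0.02571
h(5, 65) = 334.0 + (+0.003333)·(5) + (+0.02571)·(65) = 334.0 +0.017 +1.671 = 335.688 m.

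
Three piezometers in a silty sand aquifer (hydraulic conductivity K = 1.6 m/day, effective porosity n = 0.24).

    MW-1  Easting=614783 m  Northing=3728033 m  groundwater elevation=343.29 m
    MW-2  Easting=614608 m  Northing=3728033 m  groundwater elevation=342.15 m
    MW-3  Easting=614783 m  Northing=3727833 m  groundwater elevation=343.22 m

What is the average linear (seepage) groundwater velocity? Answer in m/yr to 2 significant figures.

16 m/yr

∂h/∂x = (342.15 − 343.29) / (614608 − 614783) = +0.006514
∂h/∂y = (343.22 − 343.29) / (3727833 − 3728033) = +0.0003500
|∇h| = √(0.006514² + 0.0003500²) = 0.006523
Seepage velocity v = K·i/n = 1.6 × 0.006523 / 0.24 = 0.04349 m/day = 15.88 m/yr.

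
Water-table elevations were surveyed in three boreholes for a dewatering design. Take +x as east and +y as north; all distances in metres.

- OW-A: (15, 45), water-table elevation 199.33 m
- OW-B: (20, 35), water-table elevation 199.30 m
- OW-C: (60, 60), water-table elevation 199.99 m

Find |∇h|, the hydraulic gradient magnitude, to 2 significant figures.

0.015

With h = a·x + b·y + c and OW-A as origin, the differences give:
  5·a + (-10)·b = -0.03
  45·a + 15·b = +0.66
Eliminate b (×15 and ×(-10), subtract): 525·a = 6.150 → a = ∂h/∂x = +0.01171
Back-substitute: b = ∂h/∂y = +0.008857.
|∇h| = √(0.01171² + 0.008857²) = 0.01468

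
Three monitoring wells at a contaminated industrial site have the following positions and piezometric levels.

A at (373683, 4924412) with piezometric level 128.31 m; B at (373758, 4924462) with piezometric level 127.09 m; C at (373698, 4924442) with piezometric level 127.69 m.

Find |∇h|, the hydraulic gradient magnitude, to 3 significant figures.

0.0192

Differences from A: to B (Δx, Δy, Δh) = (75, 50, -1.22); to C = (15, 30, -0.62).
Determinant of the coordinate differences = 75·30 − 15·50 = 1500.
∂h/∂x = [(-1.22)·30 − (-0.62)·50] / 1500 = -0.003733
∂h/∂y = [75·(-0.62) − 15·(-1.22)] / 1500 = -0.01880
|∇h| = √(-0.003733² + -0.01880²) = 0.01917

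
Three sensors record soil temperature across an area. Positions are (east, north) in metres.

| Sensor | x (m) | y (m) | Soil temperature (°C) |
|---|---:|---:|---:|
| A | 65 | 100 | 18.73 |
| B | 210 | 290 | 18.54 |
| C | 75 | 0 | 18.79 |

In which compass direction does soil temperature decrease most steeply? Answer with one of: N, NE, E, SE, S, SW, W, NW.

NE

Differences from A: to B (Δx, Δy, Δh) = (145, 190, -0.19); to C = (10, -100, +0.06).
Determinant of the coordinate differences = 145·(-100) − 10·190 = -16400.
∂T/∂x = [(-0.19)·(-100) − (+0.06)·190] / -16400 = -0.0004634
∂T/∂y = [145·(+0.06) − 10·(-0.19)] / -16400 = -0.0006463
Steepest decrease is along −∇f = (+0.0004634 E, +0.0006463 N) → northeast.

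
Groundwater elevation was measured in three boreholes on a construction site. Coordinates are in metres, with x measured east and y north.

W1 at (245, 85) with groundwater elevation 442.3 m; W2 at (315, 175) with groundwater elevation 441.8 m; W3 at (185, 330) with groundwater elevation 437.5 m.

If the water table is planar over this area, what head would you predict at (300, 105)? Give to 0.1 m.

With h = a·x + b·y + c and W1 as origin, the differences give:
  70·a + 90·b = -0.5
  (-60)·a + 245·b = -4.8
Eliminate b (×245 and ×90, subtract): 22550·a = 309.50 → a = ∂h/∂x = +0.01373
Back-substitute: b = ∂h/∂y = -0.01623.
h(300, 105) = 442.3 + (+0.01373)·(55) + (-0.01623)·(20) = 442.3 +0.755 -0.325 = 442.730 m.

442.7 m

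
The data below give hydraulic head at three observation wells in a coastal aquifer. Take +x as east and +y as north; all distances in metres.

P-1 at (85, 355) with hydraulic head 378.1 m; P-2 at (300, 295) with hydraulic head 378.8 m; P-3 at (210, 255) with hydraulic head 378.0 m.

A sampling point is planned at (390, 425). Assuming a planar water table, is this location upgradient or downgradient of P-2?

With h = a·x + b·y + c and P-1 as origin, the differences give:
  215·a + (-60)·b = +0.7
  125·a + (-100)·b = -0.1
Eliminate b (×(-100) and ×(-60), subtract): -14000·a = -76.00 → a = ∂h/∂x = +0.005429
Back-substitute: b = ∂h/∂y = +0.007786.
Head at (390, 425) = 378.1 + (+0.005429)·(305) + (+0.007786)·(70) = 380.30 m.
That is higher than the 378.8 m at P-2, so the point is upgradient.

upgradient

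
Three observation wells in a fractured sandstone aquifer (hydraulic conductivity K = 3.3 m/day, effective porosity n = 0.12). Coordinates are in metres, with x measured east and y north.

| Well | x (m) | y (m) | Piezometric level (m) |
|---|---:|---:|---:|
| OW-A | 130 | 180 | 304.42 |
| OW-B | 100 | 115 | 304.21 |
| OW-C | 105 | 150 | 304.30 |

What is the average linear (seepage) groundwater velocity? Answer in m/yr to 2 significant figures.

31 m/yr

Taking OW-A as reference: OW-B−OW-A = (-30, -65, -0.21); OW-C−OW-A = (-25, -30, -0.12).
Solve a·Δx + b·Δy = Δh: det = (-30)·(-30) − (-25)·(-65) = -725.
∂h/∂x = [(-0.21)·(-30) − (-0.12)·(-65)] / -725 = +0.002069
∂h/∂y = [(-30)·(-0.12) − (-25)·(-0.21)] / -725 = +0.002276
|∇h| = √(0.002069² + 0.002276²) = 0.003076
Seepage velocity v = K·i/n = 3.3 × 0.003076 / 0.12 = 0.08459 m/day = 30.9 m/yr.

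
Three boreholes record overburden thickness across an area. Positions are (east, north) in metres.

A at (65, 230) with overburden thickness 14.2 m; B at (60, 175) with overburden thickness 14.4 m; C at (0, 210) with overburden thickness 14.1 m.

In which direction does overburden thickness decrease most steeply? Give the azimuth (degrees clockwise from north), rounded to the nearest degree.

325°

Differences from A: to B (Δx, Δy, Δh) = (-5, -55, +0.2); to C = (-65, -20, -0.1).
Determinant of the coordinate differences = (-5)·(-20) − (-65)·(-55) = -3475.
∂d/∂x = [(+0.2)·(-20) − (-0.1)·(-55)] / -3475 = +0.002734
∂d/∂y = [(-5)·(-0.1) − (-65)·(+0.2)] / -3475 = -0.003885
Steepest decrease is along −∇f: components (-0.002734 E, +0.003885 N).
Azimuth = atan2(-0.002734, +0.003885) = 324.9° ≈ 325°.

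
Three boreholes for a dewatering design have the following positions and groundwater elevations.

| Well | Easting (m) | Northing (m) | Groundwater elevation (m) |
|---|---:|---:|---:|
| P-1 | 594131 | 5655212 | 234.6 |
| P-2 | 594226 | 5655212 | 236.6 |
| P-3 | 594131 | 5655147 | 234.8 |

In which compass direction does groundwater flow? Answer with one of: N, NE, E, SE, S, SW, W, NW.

W

∂h/∂x = (236.6 − 234.6) / (594226 − 594131) = +0.02105
∂h/∂y = (234.8 − 234.6) / (5655147 − 5655212) = -0.003077
Flow = −∇h = (-0.02105 east, +0.003077 north), which points west.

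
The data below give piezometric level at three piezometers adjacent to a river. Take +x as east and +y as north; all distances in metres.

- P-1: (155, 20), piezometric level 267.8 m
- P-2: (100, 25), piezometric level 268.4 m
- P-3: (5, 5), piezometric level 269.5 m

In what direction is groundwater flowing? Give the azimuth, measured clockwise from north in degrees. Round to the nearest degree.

With h = a·x + b·y + c and P-1 as origin, the differences give:
  (-55)·a + 5·b = +0.6
  (-150)·a + (-15)·b = +1.7
Eliminate b (×(-15) and ×5, subtract): 1575·a = -17.50 → a = ∂h/∂x = -0.01111
Back-substitute: b = ∂h/∂y = -0.002222.
Flow direction (−∇h) has components (+0.01111 E, +0.002222 N).
Azimuth = atan2(E, N) = atan2(+0.01111, +0.002222) = 78.7° ≈ 079°.

079°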